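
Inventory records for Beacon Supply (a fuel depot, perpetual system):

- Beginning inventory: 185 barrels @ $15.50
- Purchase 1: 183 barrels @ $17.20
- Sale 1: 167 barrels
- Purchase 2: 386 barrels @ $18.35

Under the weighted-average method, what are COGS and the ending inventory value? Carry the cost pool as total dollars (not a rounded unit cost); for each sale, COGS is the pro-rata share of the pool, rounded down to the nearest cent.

COGS = $2,729.67; ending inventory = $10,368.53

After Beginning: 185 on hand, pool $2,867.50 (≈ $15.5000 each)
After Purchase 1: 368 on hand, pool $6,015.10 (≈ $16.3454 each)
Sale 1, sell 167: 167/368 × $6,015.10 → $2,729.67
After Purchase 2: 587 on hand, pool $10,368.53 (≈ $17.6636 each)
Ending inventory (cost pool remaining) = $10,368.53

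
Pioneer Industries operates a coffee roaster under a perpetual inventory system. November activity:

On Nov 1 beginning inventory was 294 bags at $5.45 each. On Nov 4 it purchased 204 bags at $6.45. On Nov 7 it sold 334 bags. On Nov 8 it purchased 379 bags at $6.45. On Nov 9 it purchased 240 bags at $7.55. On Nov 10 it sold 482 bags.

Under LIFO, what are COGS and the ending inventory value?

COGS = $5,397.20; ending inventory = $1,777.45

Nov 7, 334 sold [LIFO — newest first]: 204 @ $6.45 + 130 @ $5.45 = $2,024.30
Nov 10, 482 sold [LIFO — newest first]: 240 @ $7.55 + 242 @ $6.45 = $3,372.90
Total COGS = $2,024.30 + $3,372.90 = $5,397.20
Ending inventory: 164 @ $5.45 + 137 @ $6.45 = $1,777.45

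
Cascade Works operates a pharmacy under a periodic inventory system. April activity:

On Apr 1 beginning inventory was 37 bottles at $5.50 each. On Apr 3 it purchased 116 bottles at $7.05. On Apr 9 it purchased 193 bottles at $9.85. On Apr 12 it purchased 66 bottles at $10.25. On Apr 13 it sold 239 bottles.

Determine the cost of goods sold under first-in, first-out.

COGS = $1,868.40

Apr 13, 239 sold [FIFO — oldest first]: 37 @ $5.50 + 116 @ $7.05 + 86 @ $9.85 = $1,868.40
Ending inventory: 107 @ $9.85 + 66 @ $10.25 = $1,730.45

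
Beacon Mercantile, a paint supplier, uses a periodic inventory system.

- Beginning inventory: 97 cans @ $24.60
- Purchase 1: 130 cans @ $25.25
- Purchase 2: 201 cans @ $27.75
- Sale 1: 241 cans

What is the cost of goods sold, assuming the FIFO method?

COGS = $6,057.20

Sale 1 (241) [FIFO — oldest first]: 97 @ $24.60 + 130 @ $25.25 + 14 @ $27.75 = $6,057.20
Ending inventory: 187 @ $27.75 = $5,189.25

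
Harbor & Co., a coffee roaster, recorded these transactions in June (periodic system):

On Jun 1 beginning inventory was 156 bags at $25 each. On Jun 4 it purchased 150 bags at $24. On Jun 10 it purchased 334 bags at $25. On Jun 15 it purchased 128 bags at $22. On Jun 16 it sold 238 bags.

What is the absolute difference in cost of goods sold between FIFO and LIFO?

$302

FIFO COGS: 156 @ $25 + 82 @ $24 = $5,868
LIFO COGS: 128 @ $22 + 110 @ $25 = $5,566
Difference = |$5,868 − $5,566| = $302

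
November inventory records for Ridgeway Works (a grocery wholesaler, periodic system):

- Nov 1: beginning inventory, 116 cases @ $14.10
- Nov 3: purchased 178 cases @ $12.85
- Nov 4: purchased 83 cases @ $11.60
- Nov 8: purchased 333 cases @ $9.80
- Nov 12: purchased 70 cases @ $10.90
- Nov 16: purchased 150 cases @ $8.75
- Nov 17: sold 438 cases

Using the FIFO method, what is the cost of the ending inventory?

Ending inventory = $4,741.10

Nov 17, 438 sold [FIFO — oldest first]: 116 @ $14.10 + 178 @ $12.85 + 83 @ $11.60 + 61 @ $9.80 = $5,483.50
Ending inventory: 272 @ $9.80 + 70 @ $10.90 + 150 @ $8.75 = $4,741.10
Check: goods available $10,224.60 = COGS $5,483.50 + ending $4,741.10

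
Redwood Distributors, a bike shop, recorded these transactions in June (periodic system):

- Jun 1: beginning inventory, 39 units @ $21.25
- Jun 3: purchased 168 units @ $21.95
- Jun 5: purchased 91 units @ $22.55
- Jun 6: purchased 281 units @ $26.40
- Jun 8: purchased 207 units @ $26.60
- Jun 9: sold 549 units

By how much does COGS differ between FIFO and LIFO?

FIFO COGS: 39 @ $21.25 + 168 @ $21.95 + 91 @ $22.55 + 251 @ $26.40 = $13,194.80
LIFO COGS: 207 @ $26.60 + 281 @ $26.40 + 61 @ $22.55 = $14,300.15
Difference = |$13,194.80 − $14,300.15| = $1,105.35

$1,105.35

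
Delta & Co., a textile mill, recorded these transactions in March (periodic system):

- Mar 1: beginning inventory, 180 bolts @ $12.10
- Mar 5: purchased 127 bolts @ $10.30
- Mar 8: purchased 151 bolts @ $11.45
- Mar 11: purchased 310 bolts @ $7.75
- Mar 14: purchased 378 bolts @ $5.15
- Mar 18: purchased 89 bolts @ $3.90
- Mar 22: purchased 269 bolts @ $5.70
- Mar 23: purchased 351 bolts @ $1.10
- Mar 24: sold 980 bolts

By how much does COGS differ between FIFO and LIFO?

FIFO COGS: 180 @ $12.10 + 127 @ $10.30 + 151 @ $11.45 + 310 @ $7.75 + 212 @ $5.15 = $8,709.35
LIFO COGS: 351 @ $1.10 + 269 @ $5.70 + 89 @ $3.90 + 271 @ $5.15 = $3,662.15
Difference = |$8,709.35 − $3,662.15| = $5,047.20

$5,047.20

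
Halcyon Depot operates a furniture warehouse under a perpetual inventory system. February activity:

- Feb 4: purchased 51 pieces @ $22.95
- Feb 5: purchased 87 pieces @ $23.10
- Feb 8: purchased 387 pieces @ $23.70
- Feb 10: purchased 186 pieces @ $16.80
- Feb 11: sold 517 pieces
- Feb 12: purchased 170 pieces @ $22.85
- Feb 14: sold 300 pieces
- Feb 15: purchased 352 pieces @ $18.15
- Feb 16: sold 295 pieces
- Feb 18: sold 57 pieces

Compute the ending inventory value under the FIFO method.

Feb 11, 517 sold [FIFO — oldest first]: 51 @ $22.95 + 87 @ $23.10 + 379 @ $23.70 = $12,162.45
Feb 14, 300 sold [FIFO — oldest first]: 8 @ $23.70 + 186 @ $16.80 + 106 @ $22.85 = $5,736.50
Feb 16, 295 sold [FIFO — oldest first]: 64 @ $22.85 + 231 @ $18.15 = $5,655.05
Feb 18, 57 sold [FIFO — oldest first]: 57 @ $18.15 = $1,034.55
Total COGS = $12,162.45 + $5,736.50 + $5,655.05 + $1,034.55 = $24,588.55
Ending inventory: 64 @ $18.15 = $1,161.60

Ending inventory = $1,161.60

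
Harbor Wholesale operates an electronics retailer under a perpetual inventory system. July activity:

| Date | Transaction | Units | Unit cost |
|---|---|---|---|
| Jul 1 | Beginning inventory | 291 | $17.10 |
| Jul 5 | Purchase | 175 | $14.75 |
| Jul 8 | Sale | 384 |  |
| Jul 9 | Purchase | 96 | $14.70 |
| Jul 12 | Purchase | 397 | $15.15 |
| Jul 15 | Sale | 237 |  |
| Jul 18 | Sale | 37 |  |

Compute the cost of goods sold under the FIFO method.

COGS = $10,422.95

Jul 8, 384 sold [FIFO — oldest first]: 291 @ $17.10 + 93 @ $14.75 = $6,347.85
Jul 15, 237 sold [FIFO — oldest first]: 82 @ $14.75 + 96 @ $14.70 + 59 @ $15.15 = $3,514.55
Jul 18, 37 sold [FIFO — oldest first]: 37 @ $15.15 = $560.55
Total COGS = $6,347.85 + $3,514.55 + $560.55 = $10,422.95
Ending inventory: 301 @ $15.15 = $4,560.15
Check: goods available $14,983.10 = COGS $10,422.95 + ending $4,560.15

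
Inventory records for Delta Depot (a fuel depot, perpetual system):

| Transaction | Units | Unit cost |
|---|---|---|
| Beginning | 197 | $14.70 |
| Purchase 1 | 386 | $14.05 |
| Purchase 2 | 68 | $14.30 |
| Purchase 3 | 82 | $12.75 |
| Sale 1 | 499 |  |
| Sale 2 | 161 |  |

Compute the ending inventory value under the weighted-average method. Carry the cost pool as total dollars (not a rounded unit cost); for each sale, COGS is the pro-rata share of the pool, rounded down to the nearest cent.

After Beginning: 197 on hand, pool $2,895.90 (≈ $14.7000 each)
After Purchase 1: 583 on hand, pool $8,319.20 (≈ $14.2696 each)
After Purchase 2: 651 on hand, pool $9,291.60 (≈ $14.2728 each)
After Purchase 3: 733 on hand, pool $10,337.10 (≈ $14.1025 each)
Sale 1, sell 499: 499/733 × $10,337.10 → $7,037.12
Sale 2, sell 161: 161/234 × $3,299.98 → $2,270.49
Total COGS = $7,037.12 + $2,270.49 = $9,307.61
Ending inventory (cost pool remaining) = $1,029.49

Ending inventory = $1,029.49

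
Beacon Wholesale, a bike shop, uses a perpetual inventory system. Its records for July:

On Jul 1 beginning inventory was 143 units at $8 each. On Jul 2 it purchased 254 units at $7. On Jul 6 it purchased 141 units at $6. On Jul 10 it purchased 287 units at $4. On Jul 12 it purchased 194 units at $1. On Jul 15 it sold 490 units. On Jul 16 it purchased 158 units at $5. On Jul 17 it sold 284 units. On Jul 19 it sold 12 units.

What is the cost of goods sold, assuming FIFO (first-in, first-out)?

COGS = $4,760

Jul 15, 490 sold [FIFO — oldest first]: 143 @ $8 + 254 @ $7 + 93 @ $6 = $3,480
Jul 17, 284 sold [FIFO — oldest first]: 48 @ $6 + 236 @ $4 = $1,232
Jul 19, 12 sold [FIFO — oldest first]: 12 @ $4 = $48
Total COGS = $3,480 + $1,232 + $48 = $4,760
Ending inventory: 39 @ $4 + 194 @ $1 + 158 @ $5 = $1,140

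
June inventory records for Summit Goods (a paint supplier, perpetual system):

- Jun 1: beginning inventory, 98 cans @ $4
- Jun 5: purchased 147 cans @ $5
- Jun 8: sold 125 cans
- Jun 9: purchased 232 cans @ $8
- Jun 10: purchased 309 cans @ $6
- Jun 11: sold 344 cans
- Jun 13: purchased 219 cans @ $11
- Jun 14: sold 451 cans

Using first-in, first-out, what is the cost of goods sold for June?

Jun 8, 125 sold [FIFO — oldest first]: 98 @ $4 + 27 @ $5 = $527
Jun 11, 344 sold [FIFO — oldest first]: 120 @ $5 + 224 @ $8 = $2,392
Jun 14, 451 sold [FIFO — oldest first]: 8 @ $8 + 309 @ $6 + 134 @ $11 = $3,392
Total COGS = $527 + $2,392 + $3,392 = $6,311
Ending inventory: 85 @ $11 = $935

COGS = $6,311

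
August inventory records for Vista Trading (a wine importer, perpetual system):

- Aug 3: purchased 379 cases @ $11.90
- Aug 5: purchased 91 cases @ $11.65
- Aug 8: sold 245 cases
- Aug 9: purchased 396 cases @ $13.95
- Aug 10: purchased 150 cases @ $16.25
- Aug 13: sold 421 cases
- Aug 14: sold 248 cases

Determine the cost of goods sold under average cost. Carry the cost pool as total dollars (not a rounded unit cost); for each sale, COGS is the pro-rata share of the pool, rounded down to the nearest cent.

COGS = $12,125.86

After Aug 3: 379 on hand, pool $4,510.10 (≈ $11.9000 each)
After Aug 5: 470 on hand, pool $5,570.25 (≈ $11.8516 each)
Aug 8, sell 245: 245/470 × $5,570.25 → $2,903.64
After Aug 9: 621 on hand, pool $8,190.81 (≈ $13.1897 each)
After Aug 10: 771 on hand, pool $10,628.31 (≈ $13.7851 each)
Aug 13, sell 421: 421/771 × $10,628.31 → $5,803.52
Aug 14, sell 248: 248/350 × $4,824.79 → $3,418.70
Total COGS = $2,903.64 + $5,803.52 + $3,418.70 = $12,125.86
Ending inventory (cost pool remaining) = $1,406.09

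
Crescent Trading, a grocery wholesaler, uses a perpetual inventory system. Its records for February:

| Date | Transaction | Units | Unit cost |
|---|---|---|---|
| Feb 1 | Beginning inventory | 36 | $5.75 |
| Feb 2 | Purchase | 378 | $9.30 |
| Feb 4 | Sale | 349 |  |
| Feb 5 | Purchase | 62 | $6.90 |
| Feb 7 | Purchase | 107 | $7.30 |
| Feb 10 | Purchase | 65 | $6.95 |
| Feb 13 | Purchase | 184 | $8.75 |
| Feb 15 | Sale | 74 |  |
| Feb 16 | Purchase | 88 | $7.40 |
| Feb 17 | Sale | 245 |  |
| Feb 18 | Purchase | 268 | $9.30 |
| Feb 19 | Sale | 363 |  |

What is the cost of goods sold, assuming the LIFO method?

Feb 4, 349 sold [LIFO — newest first]: 349 @ $9.30 = $3,245.70
Feb 15, 74 sold [LIFO — newest first]: 74 @ $8.75 = $647.50
Feb 17, 245 sold [LIFO — newest first]: 88 @ $7.40 + 110 @ $8.75 + 47 @ $6.95 = $1,940.35
Feb 19, 363 sold [LIFO — newest first]: 268 @ $9.30 + 18 @ $6.95 + 77 @ $7.30 = $3,179.60
Total COGS = $3,245.70 + $647.50 + $1,940.35 + $3,179.60 = $9,013.15
Ending inventory: 36 @ $5.75 + 29 @ $9.30 + 62 @ $6.90 + 30 @ $7.30 = $1,123.50

COGS = $9,013.15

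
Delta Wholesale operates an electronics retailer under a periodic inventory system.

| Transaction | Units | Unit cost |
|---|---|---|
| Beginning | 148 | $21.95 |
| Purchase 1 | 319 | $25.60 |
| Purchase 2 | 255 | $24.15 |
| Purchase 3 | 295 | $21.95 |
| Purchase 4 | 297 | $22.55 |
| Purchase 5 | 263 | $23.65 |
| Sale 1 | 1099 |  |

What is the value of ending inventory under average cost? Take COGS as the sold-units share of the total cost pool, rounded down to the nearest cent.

Sale 1, sell 1099: 1099/1577 × $36,965.80 → $25,761.20
Ending inventory (cost pool remaining) = $11,204.60
Check: goods available $36,965.80 = COGS $25,761.20 + ending $11,204.60

Ending inventory = $11,204.60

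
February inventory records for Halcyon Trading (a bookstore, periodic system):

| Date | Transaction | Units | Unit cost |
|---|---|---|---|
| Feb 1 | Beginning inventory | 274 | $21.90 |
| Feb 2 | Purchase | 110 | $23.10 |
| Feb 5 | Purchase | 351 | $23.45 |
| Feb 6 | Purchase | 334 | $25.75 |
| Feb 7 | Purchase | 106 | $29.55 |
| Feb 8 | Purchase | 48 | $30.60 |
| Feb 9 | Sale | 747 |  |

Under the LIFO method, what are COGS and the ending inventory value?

Feb 9, 747 sold [LIFO — newest first]: 48 @ $30.60 + 106 @ $29.55 + 334 @ $25.75 + 259 @ $23.45 = $19,275.15
Ending inventory: 274 @ $21.90 + 110 @ $23.10 + 92 @ $23.45 = $10,699.00

COGS = $19,275.15; ending inventory = $10,699.00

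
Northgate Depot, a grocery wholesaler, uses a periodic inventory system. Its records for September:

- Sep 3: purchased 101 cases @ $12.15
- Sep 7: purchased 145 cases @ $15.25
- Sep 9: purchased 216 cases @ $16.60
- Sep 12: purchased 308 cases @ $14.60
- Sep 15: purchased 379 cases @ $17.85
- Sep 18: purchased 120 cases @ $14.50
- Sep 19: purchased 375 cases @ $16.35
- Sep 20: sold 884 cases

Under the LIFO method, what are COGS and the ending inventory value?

COGS = $14,782.40; ending inventory = $11,374.80

Sep 20, 884 sold [LIFO — newest first]: 375 @ $16.35 + 120 @ $14.50 + 379 @ $17.85 + 10 @ $14.60 = $14,782.40
Ending inventory: 101 @ $12.15 + 145 @ $15.25 + 216 @ $16.60 + 298 @ $14.60 = $11,374.80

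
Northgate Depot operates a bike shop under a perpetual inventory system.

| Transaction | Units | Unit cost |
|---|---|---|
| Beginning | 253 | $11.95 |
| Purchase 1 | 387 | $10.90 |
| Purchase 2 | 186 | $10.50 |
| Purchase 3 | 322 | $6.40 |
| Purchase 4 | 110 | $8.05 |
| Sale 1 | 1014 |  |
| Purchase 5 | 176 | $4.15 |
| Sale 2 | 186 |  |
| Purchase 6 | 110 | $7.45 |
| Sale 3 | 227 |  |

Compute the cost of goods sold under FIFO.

COGS = $12,842.30

Sale 1 (1014) [FIFO — oldest first]: 253 @ $11.95 + 387 @ $10.90 + 186 @ $10.50 + 188 @ $6.40 = $10,397.85
Sale 2 (186) [FIFO — oldest first]: 134 @ $6.40 + 52 @ $8.05 = $1,276.20
Sale 3 (227) [FIFO — oldest first]: 58 @ $8.05 + 169 @ $4.15 = $1,168.25
Total COGS = $10,397.85 + $1,276.20 + $1,168.25 = $12,842.30
Ending inventory: 7 @ $4.15 + 110 @ $7.45 = $848.55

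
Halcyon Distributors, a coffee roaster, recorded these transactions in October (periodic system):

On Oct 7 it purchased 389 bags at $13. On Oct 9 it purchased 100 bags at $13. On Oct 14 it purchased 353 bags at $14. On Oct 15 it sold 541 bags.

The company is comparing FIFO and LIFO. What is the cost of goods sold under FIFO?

FIFO COGS: 389 @ $13 + 100 @ $13 + 52 @ $14 = $7,085
LIFO COGS: 353 @ $14 + 100 @ $13 + 88 @ $13 = $7,386

COGS = $7,085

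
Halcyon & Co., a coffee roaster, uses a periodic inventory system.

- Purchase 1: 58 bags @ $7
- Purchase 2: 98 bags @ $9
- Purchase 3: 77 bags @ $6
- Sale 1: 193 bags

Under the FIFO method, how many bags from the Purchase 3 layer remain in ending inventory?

40

Sale 1 (193) [FIFO — oldest first]: 58 @ $7 + 98 @ $9 + 37 @ $6 = $1,510
Ending inventory: 40 @ $6 = $240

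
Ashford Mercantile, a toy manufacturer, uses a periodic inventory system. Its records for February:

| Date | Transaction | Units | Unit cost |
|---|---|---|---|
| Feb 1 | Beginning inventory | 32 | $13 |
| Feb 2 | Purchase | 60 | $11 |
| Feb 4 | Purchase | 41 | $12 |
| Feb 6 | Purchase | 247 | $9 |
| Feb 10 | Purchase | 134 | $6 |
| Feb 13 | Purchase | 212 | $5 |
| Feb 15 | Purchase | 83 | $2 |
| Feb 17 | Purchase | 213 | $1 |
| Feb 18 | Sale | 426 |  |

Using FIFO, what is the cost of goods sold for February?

COGS = $4,067

Feb 18, 426 sold [FIFO — oldest first]: 32 @ $13 + 60 @ $11 + 41 @ $12 + 247 @ $9 + 46 @ $6 = $4,067
Ending inventory: 88 @ $6 + 212 @ $5 + 83 @ $2 + 213 @ $1 = $1,967
Check: goods available $6,034 = COGS $4,067 + ending $1,967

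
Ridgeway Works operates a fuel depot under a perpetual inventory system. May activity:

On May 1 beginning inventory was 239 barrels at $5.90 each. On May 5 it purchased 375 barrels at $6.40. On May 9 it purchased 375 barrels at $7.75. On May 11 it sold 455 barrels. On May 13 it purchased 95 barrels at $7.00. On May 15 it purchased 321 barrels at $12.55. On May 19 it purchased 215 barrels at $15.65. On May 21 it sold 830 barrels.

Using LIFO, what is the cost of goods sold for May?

COGS = $12,750.15

May 11, 455 sold [LIFO — newest first]: 375 @ $7.75 + 80 @ $6.40 = $3,418.25
May 21, 830 sold [LIFO — newest first]: 215 @ $15.65 + 321 @ $12.55 + 95 @ $7.00 + 199 @ $6.40 = $9,331.90
Total COGS = $3,418.25 + $9,331.90 = $12,750.15
Ending inventory: 239 @ $5.90 + 96 @ $6.40 = $2,024.50
Check: goods available $14,774.65 = COGS $12,750.15 + ending $2,024.50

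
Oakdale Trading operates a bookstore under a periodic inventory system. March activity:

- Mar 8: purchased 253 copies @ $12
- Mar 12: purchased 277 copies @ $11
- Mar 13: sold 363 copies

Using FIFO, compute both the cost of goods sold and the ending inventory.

Mar 13, 363 sold [FIFO — oldest first]: 253 @ $12 + 110 @ $11 = $4,246
Ending inventory: 167 @ $11 = $1,837
Check: goods available $6,083 = COGS $4,246 + ending $1,837

COGS = $4,246; ending inventory = $1,837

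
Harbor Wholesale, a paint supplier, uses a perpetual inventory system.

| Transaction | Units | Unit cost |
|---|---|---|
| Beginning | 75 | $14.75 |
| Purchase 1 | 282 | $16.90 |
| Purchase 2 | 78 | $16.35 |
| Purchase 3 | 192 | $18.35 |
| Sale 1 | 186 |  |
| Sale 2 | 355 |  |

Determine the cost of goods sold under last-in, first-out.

Sale 1 (186) [LIFO — newest first]: 186 @ $18.35 = $3,413.10
Sale 2 (355) [LIFO — newest first]: 6 @ $18.35 + 78 @ $16.35 + 271 @ $16.90 = $5,965.30
Total COGS = $3,413.10 + $5,965.30 = $9,378.40
Ending inventory: 75 @ $14.75 + 11 @ $16.90 = $1,292.15
Check: goods available $10,670.55 = COGS $9,378.40 + ending $1,292.15

COGS = $9,378.40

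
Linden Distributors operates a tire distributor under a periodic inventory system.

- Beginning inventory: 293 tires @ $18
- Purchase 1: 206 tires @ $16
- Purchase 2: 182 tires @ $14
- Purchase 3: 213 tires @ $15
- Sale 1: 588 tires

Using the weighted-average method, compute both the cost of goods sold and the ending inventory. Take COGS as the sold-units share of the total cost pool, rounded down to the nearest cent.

COGS = $9,413.91; ending inventory = $4,899.09

Sale 1, sell 588: 588/894 × $14,313.00 → $9,413.91
Ending inventory (cost pool remaining) = $4,899.09
Check: goods available $14,313.00 = COGS $9,413.91 + ending $4,899.09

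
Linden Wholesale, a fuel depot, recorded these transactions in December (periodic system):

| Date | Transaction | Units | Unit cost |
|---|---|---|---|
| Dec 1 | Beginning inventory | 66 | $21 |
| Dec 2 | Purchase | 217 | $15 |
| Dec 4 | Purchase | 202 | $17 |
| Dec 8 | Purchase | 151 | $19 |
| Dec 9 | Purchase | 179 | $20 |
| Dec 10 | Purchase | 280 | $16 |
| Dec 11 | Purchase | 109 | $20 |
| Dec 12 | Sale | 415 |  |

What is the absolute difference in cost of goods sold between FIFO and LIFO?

FIFO COGS: 66 @ $21 + 217 @ $15 + 132 @ $17 = $6,885
LIFO COGS: 109 @ $20 + 280 @ $16 + 26 @ $20 = $7,180
Difference = |$6,885 − $7,180| = $295

$295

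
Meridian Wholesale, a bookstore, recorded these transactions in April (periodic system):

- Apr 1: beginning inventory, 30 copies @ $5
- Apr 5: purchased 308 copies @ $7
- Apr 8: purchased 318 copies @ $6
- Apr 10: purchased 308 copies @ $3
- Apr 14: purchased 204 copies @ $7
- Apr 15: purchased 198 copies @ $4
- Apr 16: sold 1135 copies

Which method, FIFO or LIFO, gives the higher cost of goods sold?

FIFO

FIFO COGS: 30 @ $5 + 308 @ $7 + 318 @ $6 + 308 @ $3 + 171 @ $7 = $6,335
LIFO COGS: 198 @ $4 + 204 @ $7 + 308 @ $3 + 318 @ $6 + 107 @ $7 = $5,801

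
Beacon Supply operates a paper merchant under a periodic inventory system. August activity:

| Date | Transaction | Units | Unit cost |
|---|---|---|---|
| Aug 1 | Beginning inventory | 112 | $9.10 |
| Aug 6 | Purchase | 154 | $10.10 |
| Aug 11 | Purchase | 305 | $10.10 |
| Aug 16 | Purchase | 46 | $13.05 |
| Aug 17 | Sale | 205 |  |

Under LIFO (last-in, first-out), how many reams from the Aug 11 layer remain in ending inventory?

Aug 17, 205 sold [LIFO — newest first]: 46 @ $13.05 + 159 @ $10.10 = $2,206.20
Ending inventory: 112 @ $9.10 + 154 @ $10.10 + 146 @ $10.10 = $4,049.20

146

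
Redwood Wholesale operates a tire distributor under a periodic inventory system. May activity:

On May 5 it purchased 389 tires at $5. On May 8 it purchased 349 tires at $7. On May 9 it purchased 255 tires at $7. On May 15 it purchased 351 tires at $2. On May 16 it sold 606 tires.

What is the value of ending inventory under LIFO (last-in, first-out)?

May 16, 606 sold [LIFO — newest first]: 351 @ $2 + 255 @ $7 = $2,487
Ending inventory: 389 @ $5 + 349 @ $7 = $4,388

Ending inventory = $4,388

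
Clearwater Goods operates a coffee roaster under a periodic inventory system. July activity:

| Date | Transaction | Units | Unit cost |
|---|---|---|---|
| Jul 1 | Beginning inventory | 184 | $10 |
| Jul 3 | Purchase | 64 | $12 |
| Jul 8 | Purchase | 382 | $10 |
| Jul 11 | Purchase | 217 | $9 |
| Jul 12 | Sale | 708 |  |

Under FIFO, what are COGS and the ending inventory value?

Jul 12, 708 sold [FIFO — oldest first]: 184 @ $10 + 64 @ $12 + 382 @ $10 + 78 @ $9 = $7,130
Ending inventory: 139 @ $9 = $1,251

COGS = $7,130; ending inventory = $1,251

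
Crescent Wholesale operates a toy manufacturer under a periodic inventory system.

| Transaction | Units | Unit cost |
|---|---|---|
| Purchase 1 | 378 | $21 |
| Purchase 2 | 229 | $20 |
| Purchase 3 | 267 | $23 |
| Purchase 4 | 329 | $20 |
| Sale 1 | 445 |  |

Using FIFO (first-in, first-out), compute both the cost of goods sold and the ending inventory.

Sale 1 (445) [FIFO — oldest first]: 378 @ $21 + 67 @ $20 = $9,278
Ending inventory: 162 @ $20 + 267 @ $23 + 329 @ $20 = $15,961
Check: goods available $25,239 = COGS $9,278 + ending $15,961

COGS = $9,278; ending inventory = $15,961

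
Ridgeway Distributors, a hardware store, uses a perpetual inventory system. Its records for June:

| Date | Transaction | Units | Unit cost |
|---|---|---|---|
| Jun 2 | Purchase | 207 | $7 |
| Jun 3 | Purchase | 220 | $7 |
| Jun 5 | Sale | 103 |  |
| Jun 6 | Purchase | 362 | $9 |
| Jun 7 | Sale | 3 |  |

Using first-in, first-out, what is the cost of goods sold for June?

COGS = $742

Jun 5, 103 sold [FIFO — oldest first]: 103 @ $7 = $721
Jun 7, 3 sold [FIFO — oldest first]: 3 @ $7 = $21
Total COGS = $721 + $21 = $742
Ending inventory: 101 @ $7 + 220 @ $7 + 362 @ $9 = $5,505
Check: goods available $6,247 = COGS $742 + ending $5,505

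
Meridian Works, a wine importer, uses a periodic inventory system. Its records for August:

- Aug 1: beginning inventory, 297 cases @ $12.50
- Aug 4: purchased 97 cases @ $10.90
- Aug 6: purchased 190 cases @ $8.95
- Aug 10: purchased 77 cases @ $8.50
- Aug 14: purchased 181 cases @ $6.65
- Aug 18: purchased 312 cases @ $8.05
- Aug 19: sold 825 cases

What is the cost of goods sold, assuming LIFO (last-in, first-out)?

Aug 19, 825 sold [LIFO — newest first]: 312 @ $8.05 + 181 @ $6.65 + 77 @ $8.50 + 190 @ $8.95 + 65 @ $10.90 = $6,778.75
Ending inventory: 297 @ $12.50 + 32 @ $10.90 = $4,061.30

COGS = $6,778.75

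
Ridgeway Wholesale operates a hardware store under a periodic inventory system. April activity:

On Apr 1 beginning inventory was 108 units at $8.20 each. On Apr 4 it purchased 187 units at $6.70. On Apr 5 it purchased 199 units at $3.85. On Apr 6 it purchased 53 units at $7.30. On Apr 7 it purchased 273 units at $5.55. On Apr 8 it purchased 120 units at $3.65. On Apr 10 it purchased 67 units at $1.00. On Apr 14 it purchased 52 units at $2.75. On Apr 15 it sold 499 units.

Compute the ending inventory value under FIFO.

Apr 15, 499 sold [FIFO — oldest first]: 108 @ $8.20 + 187 @ $6.70 + 199 @ $3.85 + 5 @ $7.30 = $2,941.15
Ending inventory: 48 @ $7.30 + 273 @ $5.55 + 120 @ $3.65 + 67 @ $1.00 + 52 @ $2.75 = $2,513.55
Check: goods available $5,454.70 = COGS $2,941.15 + ending $2,513.55

Ending inventory = $2,513.55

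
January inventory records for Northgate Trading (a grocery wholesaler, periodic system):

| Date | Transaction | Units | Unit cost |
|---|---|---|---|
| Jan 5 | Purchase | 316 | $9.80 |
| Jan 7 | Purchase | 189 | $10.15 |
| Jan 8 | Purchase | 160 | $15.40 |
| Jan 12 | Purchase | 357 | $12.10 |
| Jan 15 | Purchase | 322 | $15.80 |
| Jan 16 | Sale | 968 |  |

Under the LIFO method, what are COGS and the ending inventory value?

Jan 16, 968 sold [LIFO — newest first]: 322 @ $15.80 + 357 @ $12.10 + 160 @ $15.40 + 129 @ $10.15 = $13,180.65
Ending inventory: 316 @ $9.80 + 60 @ $10.15 = $3,705.80

COGS = $13,180.65; ending inventory = $3,705.80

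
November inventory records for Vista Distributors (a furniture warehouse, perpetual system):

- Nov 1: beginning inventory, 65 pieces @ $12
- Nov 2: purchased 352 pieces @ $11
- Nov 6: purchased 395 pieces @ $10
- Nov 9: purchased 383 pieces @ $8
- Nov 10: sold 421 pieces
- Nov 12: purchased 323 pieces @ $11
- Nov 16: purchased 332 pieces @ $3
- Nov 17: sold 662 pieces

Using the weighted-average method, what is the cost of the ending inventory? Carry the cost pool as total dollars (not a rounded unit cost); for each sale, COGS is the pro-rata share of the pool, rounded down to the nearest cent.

After Nov 1: 65 on hand, pool $780.00 (≈ $12.0000 each)
After Nov 2: 417 on hand, pool $4,652.00 (≈ $11.1559 each)
After Nov 6: 812 on hand, pool $8,602.00 (≈ $10.5936 each)
After Nov 9: 1195 on hand, pool $11,666.00 (≈ $9.7623 each)
Nov 10, sell 421: 421/1195 × $11,666.00 → $4,109.94
After Nov 12: 1097 on hand, pool $11,109.06 (≈ $10.1268 each)
After Nov 16: 1429 on hand, pool $12,105.06 (≈ $8.4710 each)
Nov 17, sell 662: 662/1429 × $12,105.06 → $5,607.80
Total COGS = $4,109.94 + $5,607.80 = $9,717.74
Ending inventory (cost pool remaining) = $6,497.26

Ending inventory = $6,497.26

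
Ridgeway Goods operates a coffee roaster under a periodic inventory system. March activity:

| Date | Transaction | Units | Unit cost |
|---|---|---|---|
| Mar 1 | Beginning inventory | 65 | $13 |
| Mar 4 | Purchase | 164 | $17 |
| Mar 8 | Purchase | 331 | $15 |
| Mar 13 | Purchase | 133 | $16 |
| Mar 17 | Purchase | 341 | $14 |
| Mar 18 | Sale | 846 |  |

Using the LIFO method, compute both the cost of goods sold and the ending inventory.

COGS = $12,564; ending inventory = $2,936

Mar 18, 846 sold [LIFO — newest first]: 341 @ $14 + 133 @ $16 + 331 @ $15 + 41 @ $17 = $12,564
Ending inventory: 65 @ $13 + 123 @ $17 = $2,936
Check: goods available $15,500 = COGS $12,564 + ending $2,936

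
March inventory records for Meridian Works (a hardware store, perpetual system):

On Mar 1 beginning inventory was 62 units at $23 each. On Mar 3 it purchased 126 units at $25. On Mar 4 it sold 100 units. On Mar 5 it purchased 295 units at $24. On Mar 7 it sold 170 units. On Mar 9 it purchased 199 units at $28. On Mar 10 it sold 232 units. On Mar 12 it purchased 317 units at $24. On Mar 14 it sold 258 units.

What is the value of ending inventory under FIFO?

Mar 4, 100 sold [FIFO — oldest first]: 62 @ $23 + 38 @ $25 = $2,376
Mar 7, 170 sold [FIFO — oldest first]: 88 @ $25 + 82 @ $24 = $4,168
Mar 10, 232 sold [FIFO — oldest first]: 213 @ $24 + 19 @ $28 = $5,644
Mar 14, 258 sold [FIFO — oldest first]: 180 @ $28 + 78 @ $24 = $6,912
Total COGS = $2,376 + $4,168 + $5,644 + $6,912 = $19,100
Ending inventory: 239 @ $24 = $5,736

Ending inventory = $5,736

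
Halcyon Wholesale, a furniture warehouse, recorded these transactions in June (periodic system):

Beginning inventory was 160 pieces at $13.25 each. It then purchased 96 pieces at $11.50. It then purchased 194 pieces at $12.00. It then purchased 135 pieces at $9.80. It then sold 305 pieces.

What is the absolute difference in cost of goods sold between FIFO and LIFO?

$449.00

FIFO COGS: 160 @ $13.25 + 96 @ $11.50 + 49 @ $12.00 = $3,812.00
LIFO COGS: 135 @ $9.80 + 170 @ $12.00 = $3,363.00
Difference = |$3,812.00 − $3,363.00| = $449.00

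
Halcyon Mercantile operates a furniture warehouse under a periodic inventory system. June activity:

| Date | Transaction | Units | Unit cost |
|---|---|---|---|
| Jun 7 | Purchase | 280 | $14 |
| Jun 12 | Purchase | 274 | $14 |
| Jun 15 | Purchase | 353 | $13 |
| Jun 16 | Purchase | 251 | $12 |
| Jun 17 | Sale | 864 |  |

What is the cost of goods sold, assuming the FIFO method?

COGS = $11,786

Jun 17, 864 sold [FIFO — oldest first]: 280 @ $14 + 274 @ $14 + 310 @ $13 = $11,786
Ending inventory: 43 @ $13 + 251 @ $12 = $3,571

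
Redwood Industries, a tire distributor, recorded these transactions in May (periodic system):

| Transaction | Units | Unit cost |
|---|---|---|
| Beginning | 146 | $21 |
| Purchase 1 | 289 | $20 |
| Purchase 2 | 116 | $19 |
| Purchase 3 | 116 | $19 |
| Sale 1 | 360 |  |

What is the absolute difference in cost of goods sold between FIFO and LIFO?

$378

FIFO COGS: 146 @ $21 + 214 @ $20 = $7,346
LIFO COGS: 116 @ $19 + 116 @ $19 + 128 @ $20 = $6,968
Difference = |$7,346 − $6,968| = $378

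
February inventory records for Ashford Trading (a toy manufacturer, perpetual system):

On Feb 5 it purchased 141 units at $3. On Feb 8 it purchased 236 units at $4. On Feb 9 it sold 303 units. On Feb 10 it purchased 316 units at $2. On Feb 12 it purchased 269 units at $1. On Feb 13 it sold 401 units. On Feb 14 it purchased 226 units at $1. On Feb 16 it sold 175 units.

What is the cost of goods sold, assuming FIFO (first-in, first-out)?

Feb 9, 303 sold [FIFO — oldest first]: 141 @ $3 + 162 @ $4 = $1,071
Feb 13, 401 sold [FIFO — oldest first]: 74 @ $4 + 316 @ $2 + 11 @ $1 = $939
Feb 16, 175 sold [FIFO — oldest first]: 175 @ $1 = $175
Total COGS = $1,071 + $939 + $175 = $2,185
Ending inventory: 83 @ $1 + 226 @ $1 = $309

COGS = $2,185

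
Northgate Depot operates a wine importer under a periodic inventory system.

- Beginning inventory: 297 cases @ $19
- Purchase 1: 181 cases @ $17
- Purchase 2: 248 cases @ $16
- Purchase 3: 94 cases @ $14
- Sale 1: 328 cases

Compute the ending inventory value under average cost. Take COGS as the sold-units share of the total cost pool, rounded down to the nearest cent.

Sale 1, sell 328: 328/820 × $14,004.00 → $5,601.60
Ending inventory (cost pool remaining) = $8,402.40

Ending inventory = $8,402.40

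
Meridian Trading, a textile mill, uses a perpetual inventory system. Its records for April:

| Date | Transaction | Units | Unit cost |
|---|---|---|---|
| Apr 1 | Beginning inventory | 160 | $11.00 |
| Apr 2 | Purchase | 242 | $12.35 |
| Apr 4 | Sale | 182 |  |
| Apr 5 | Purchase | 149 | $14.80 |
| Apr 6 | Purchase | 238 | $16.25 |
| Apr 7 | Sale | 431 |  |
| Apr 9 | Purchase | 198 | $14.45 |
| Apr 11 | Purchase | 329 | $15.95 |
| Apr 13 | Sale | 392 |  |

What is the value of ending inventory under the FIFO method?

Apr 4, 182 sold [FIFO — oldest first]: 160 @ $11.00 + 22 @ $12.35 = $2,031.70
Apr 7, 431 sold [FIFO — oldest first]: 220 @ $12.35 + 149 @ $14.80 + 62 @ $16.25 = $5,929.70
Apr 13, 392 sold [FIFO — oldest first]: 176 @ $16.25 + 198 @ $14.45 + 18 @ $15.95 = $6,008.20
Total COGS = $2,031.70 + $5,929.70 + $6,008.20 = $13,969.60
Ending inventory: 311 @ $15.95 = $4,960.45

Ending inventory = $4,960.45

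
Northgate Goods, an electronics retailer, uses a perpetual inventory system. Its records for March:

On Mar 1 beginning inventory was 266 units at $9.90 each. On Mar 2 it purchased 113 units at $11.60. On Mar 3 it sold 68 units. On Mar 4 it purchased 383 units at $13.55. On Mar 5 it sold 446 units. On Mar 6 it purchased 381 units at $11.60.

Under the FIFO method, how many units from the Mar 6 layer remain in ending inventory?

381

Mar 3, 68 sold [FIFO — oldest first]: 68 @ $9.90 = $673.20
Mar 5, 446 sold [FIFO — oldest first]: 198 @ $9.90 + 113 @ $11.60 + 135 @ $13.55 = $5,100.25
Total COGS = $673.20 + $5,100.25 = $5,773.45
Ending inventory: 248 @ $13.55 + 381 @ $11.60 = $7,780.00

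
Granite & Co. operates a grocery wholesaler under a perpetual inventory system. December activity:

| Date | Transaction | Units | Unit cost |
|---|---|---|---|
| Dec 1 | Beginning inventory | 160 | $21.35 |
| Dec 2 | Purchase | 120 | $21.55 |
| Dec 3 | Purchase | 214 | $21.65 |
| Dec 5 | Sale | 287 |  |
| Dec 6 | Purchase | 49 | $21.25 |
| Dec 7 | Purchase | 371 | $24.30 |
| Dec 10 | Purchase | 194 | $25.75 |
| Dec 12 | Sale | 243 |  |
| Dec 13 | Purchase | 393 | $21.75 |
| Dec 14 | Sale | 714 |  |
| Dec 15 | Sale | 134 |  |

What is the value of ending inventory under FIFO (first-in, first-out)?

Ending inventory = $2,675.25

Dec 5, 287 sold [FIFO — oldest first]: 160 @ $21.35 + 120 @ $21.55 + 7 @ $21.65 = $6,153.55
Dec 12, 243 sold [FIFO — oldest first]: 207 @ $21.65 + 36 @ $21.25 = $5,246.55
Dec 14, 714 sold [FIFO — oldest first]: 13 @ $21.25 + 371 @ $24.30 + 194 @ $25.75 + 136 @ $21.75 = $17,245.05
Dec 15, 134 sold [FIFO — oldest first]: 134 @ $21.75 = $2,914.50
Total COGS = $6,153.55 + $5,246.55 + $17,245.05 + $2,914.50 = $31,559.65
Ending inventory: 123 @ $21.75 = $2,675.25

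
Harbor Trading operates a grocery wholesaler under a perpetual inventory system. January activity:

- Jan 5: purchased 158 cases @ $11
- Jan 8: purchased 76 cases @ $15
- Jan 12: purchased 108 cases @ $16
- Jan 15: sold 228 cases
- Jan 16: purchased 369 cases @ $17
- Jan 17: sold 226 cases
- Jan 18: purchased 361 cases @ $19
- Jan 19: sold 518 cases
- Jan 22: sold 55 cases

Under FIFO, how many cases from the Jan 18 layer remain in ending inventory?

Jan 15, 228 sold [FIFO — oldest first]: 158 @ $11 + 70 @ $15 = $2,788
Jan 17, 226 sold [FIFO — oldest first]: 6 @ $15 + 108 @ $16 + 112 @ $17 = $3,722
Jan 19, 518 sold [FIFO — oldest first]: 257 @ $17 + 261 @ $19 = $9,328
Jan 22, 55 sold [FIFO — oldest first]: 55 @ $19 = $1,045
Total COGS = $2,788 + $3,722 + $9,328 + $1,045 = $16,883
Ending inventory: 45 @ $19 = $855

45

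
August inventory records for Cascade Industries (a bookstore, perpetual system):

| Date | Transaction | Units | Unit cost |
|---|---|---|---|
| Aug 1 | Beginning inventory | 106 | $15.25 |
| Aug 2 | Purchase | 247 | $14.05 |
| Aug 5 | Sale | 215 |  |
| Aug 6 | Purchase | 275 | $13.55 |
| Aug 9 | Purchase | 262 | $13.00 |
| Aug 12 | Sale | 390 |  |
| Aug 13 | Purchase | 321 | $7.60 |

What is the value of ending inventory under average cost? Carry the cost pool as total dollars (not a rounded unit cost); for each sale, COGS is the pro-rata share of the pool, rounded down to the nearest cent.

After Aug 1: 106 on hand, pool $1,616.50 (≈ $15.2500 each)
After Aug 2: 353 on hand, pool $5,086.85 (≈ $14.4103 each)
Aug 5, sell 215: 215/353 × $5,086.85 → $3,098.22
After Aug 6: 413 on hand, pool $5,714.88 (≈ $13.8375 each)
After Aug 9: 675 on hand, pool $9,120.88 (≈ $13.5124 each)
Aug 12, sell 390: 390/675 × $9,120.88 → $5,269.84
After Aug 13: 606 on hand, pool $6,290.64 (≈ $10.3806 each)
Total COGS = $3,098.22 + $5,269.84 = $8,368.06
Ending inventory (cost pool remaining) = $6,290.64
Check: goods available $14,658.70 = COGS $8,368.06 + ending $6,290.64

Ending inventory = $6,290.64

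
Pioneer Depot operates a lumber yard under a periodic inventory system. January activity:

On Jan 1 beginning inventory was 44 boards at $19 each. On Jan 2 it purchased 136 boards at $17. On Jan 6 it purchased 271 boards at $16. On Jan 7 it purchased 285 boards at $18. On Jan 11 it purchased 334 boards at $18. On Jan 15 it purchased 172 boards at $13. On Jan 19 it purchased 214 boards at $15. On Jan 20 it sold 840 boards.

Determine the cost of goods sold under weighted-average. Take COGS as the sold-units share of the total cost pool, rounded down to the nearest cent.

COGS = $13,887.69

Jan 20, sell 840: 840/1456 × $24,072.00 → $13,887.69
Ending inventory (cost pool remaining) = $10,184.31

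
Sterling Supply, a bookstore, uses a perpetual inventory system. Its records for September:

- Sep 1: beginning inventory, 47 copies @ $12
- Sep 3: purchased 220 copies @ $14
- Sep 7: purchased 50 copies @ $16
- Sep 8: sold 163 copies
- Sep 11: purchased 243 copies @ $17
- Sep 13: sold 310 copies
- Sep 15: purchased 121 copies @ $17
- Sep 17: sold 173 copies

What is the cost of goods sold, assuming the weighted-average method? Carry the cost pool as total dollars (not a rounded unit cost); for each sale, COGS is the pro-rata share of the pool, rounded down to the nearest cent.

COGS = $10,053.92

After Sep 1: 47 on hand, pool $564.00 (≈ $12.0000 each)
After Sep 3: 267 on hand, pool $3,644.00 (≈ $13.6479 each)
After Sep 7: 317 on hand, pool $4,444.00 (≈ $14.0189 each)
Sep 8, sell 163: 163/317 × $4,444.00 → $2,285.08
After Sep 11: 397 on hand, pool $6,289.92 (≈ $15.8436 each)
Sep 13, sell 310: 310/397 × $6,289.92 → $4,911.52
After Sep 15: 208 on hand, pool $3,435.40 (≈ $16.5163 each)
Sep 17, sell 173: 173/208 × $3,435.40 → $2,857.32
Total COGS = $2,285.08 + $4,911.52 + $2,857.32 = $10,053.92
Ending inventory (cost pool remaining) = $578.08
Check: goods available $10,632.00 = COGS $10,053.92 + ending $578.08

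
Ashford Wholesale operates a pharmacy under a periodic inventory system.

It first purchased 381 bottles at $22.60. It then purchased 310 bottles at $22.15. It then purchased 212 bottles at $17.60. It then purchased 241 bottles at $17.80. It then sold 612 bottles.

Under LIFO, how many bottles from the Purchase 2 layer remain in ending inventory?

Sale 1 (612) [LIFO — newest first]: 241 @ $17.80 + 212 @ $17.60 + 159 @ $22.15 = $11,542.85
Ending inventory: 381 @ $22.60 + 151 @ $22.15 = $11,955.25

151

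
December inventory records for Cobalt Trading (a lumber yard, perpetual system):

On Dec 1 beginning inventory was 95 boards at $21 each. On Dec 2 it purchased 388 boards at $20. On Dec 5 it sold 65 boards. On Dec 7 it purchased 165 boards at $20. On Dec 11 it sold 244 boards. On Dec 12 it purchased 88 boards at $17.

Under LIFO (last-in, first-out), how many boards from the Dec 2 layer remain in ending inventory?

Dec 5, 65 sold [LIFO — newest first]: 65 @ $20 = $1,300
Dec 11, 244 sold [LIFO — newest first]: 165 @ $20 + 79 @ $20 = $4,880
Total COGS = $1,300 + $4,880 = $6,180
Ending inventory: 95 @ $21 + 244 @ $20 + 88 @ $17 = $8,371

244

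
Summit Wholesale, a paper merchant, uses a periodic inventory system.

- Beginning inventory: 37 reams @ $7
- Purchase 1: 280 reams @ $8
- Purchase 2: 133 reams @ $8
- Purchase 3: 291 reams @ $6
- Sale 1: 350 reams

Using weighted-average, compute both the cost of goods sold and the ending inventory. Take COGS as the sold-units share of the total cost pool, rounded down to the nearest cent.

COGS = $2,507.62; ending inventory = $2,801.38

Sale 1, sell 350: 350/741 × $5,309.00 → $2,507.62
Ending inventory (cost pool remaining) = $2,801.38
Check: goods available $5,309.00 = COGS $2,507.62 + ending $2,801.38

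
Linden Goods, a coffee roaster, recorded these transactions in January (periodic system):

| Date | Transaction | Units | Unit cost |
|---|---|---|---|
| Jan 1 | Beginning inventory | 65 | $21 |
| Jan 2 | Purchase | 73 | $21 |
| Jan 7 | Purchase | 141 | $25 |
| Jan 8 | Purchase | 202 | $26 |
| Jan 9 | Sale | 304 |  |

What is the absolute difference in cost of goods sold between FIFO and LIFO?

$729

FIFO COGS: 65 @ $21 + 73 @ $21 + 141 @ $25 + 25 @ $26 = $7,073
LIFO COGS: 202 @ $26 + 102 @ $25 = $7,802
Difference = |$7,073 − $7,802| = $729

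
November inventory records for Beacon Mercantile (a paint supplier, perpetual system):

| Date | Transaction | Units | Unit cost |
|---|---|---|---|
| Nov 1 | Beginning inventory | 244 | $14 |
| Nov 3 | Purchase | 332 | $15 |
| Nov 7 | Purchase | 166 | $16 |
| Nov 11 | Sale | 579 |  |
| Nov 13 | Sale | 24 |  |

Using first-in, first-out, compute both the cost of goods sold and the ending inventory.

COGS = $8,828; ending inventory = $2,224

Nov 11, 579 sold [FIFO — oldest first]: 244 @ $14 + 332 @ $15 + 3 @ $16 = $8,444
Nov 13, 24 sold [FIFO — oldest first]: 24 @ $16 = $384
Total COGS = $8,444 + $384 = $8,828
Ending inventory: 139 @ $16 = $2,224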